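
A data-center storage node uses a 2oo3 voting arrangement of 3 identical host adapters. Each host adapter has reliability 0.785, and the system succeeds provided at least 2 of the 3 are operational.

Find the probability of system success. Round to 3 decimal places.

0.881

R = Σ_{i=2}^{3} C(3,i) p^i (1−p)^{3−i} with p = 0.785
C(3,2)·0.785^2·0.215^1 = 0.39747
C(3,3)·0.785^3·0.215^0 = 0.48374
Sum = 0.881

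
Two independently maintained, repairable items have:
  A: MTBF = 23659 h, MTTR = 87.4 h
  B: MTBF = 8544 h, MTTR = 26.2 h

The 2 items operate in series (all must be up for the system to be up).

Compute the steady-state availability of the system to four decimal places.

A(A) = MTBF/(MTBF+MTTR) = 23659/(23659+87.4) = 0.996319
A(B) = MTBF/(MTBF+MTTR) = 8544/(8544+26.2) = 0.996943
Series availability: 0.996319 × 0.996943 = 0.9933

0.9933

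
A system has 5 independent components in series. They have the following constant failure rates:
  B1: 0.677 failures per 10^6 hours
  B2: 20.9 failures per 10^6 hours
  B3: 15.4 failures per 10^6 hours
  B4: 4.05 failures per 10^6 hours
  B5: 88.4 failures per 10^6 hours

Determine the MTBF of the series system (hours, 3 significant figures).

7730

Series of exponential components: λ_sys = Σ λ_i
λ_sys = 0.000000677 + 0.0000209 + 0.0000154 + 0.00000405 + 0.0000884 = 1.2943e-04 /h
MTBF = 1 / λ_sys = 7730 h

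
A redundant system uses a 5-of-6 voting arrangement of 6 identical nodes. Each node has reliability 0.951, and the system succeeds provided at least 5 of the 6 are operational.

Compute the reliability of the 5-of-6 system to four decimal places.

R = Σ_{i=5}^{6} C(6,i) p^i (1−p)^{6−i} with p = 0.951
C(6,5)·0.951^5·0.049^1 = 0.228691
C(6,6)·0.951^6·0.049^0 = 0.739747
Sum = 0.9684

0.9684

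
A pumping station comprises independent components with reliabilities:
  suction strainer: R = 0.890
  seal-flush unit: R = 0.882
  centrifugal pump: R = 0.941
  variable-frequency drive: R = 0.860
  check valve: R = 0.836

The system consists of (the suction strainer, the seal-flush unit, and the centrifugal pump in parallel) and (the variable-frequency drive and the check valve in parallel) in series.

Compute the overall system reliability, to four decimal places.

Parallel (suction strainer, seal-flush unit, and centrifugal pump): 1 − (1 − 0.890000)(1 − 0.882000)(1 − 0.941000) = 0.999234
Parallel (variable-frequency drive and check valve): 1 − (1 − 0.860000)(1 − 0.836000) = 0.977040
Series ([0.999234] and [0.977040]): 0.999234 × 0.977040 = 0.9763

0.9763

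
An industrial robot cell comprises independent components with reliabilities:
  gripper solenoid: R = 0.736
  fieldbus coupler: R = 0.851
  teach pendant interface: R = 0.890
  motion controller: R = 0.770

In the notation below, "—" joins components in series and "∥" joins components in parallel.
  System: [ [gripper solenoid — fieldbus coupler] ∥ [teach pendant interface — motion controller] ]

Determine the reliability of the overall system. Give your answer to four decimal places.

0.8824

Series (gripper solenoid and fieldbus coupler): 0.736000 × 0.851000 = 0.626336
Series (teach pendant interface and motion controller): 0.890000 × 0.770000 = 0.685300
Parallel ([0.626336] and [0.685300]): 1 − (1 − 0.626336)(1 − 0.685300) = 0.8824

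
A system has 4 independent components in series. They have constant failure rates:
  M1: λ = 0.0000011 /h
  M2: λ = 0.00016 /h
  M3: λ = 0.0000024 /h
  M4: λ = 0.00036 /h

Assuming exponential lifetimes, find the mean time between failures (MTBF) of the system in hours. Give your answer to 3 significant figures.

Series of exponential components: λ_sys = Σ λ_i
λ_sys = 0.0000011 + 0.00016 + 0.0000024 + 0.00036 = 5.2350e-04 /h
MTBF = 1 / λ_sys = 1910 h

1910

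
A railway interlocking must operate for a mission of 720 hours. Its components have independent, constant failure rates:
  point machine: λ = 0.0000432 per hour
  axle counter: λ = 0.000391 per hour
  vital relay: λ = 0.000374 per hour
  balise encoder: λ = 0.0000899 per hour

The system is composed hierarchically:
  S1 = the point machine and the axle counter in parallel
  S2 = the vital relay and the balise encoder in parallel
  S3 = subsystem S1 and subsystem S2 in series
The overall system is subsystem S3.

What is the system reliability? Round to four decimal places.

0.9778

R(point machine) = exp(−0.0000432 × 720) = 0.969375
R(axle counter) = exp(−0.000391 × 720) = 0.754636
R(vital relay) = exp(−0.000374 × 720) = 0.763929
R(balise encoder) = exp(−0.0000899 × 720) = 0.937322
Parallel (point machine and axle counter): 1 − (1 − 0.969375)(1 − 0.754636) = 0.992486
Parallel (vital relay and balise encoder): 1 − (1 − 0.763929)(1 − 0.937322) = 0.985204
Series ([0.992486] and [0.985204]): 0.992486 × 0.985204 = 0.9778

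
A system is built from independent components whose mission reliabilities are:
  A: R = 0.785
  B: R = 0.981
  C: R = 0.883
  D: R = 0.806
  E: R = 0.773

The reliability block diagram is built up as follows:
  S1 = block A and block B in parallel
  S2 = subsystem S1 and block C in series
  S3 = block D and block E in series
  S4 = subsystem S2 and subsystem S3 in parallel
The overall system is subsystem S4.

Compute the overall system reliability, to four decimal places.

0.9545

Parallel (A and B): 1 − (1 − 0.785000)(1 − 0.981000) = 0.995915
Series ([0.995915] and C): 0.995915 × 0.883000 = 0.879393
Series (D and E): 0.806000 × 0.773000 = 0.623038
Parallel ([0.879393] and [0.623038]): 1 − (1 − 0.879393)(1 − 0.623038) = 0.9545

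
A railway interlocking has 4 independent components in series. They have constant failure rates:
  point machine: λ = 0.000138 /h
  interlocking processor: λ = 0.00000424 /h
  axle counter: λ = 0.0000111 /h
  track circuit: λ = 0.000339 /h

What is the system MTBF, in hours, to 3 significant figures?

Series of exponential components: λ_sys = Σ λ_i
λ_sys = 0.000138 + 0.00000424 + 0.0000111 + 0.000339 = 4.9234e-04 /h
MTBF = 1 / λ_sys = 2030 h

2030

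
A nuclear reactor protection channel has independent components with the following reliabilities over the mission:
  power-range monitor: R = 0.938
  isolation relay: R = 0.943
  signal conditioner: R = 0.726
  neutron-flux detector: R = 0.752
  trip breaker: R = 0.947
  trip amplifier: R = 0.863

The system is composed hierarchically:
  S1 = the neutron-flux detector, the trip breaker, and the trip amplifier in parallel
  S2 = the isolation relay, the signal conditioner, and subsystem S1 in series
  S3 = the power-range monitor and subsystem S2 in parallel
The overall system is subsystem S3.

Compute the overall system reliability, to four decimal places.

0.9804

Parallel (neutron-flux detector, trip breaker, and trip amplifier): 1 − (1 − 0.752000)(1 − 0.947000)(1 − 0.863000) = 0.998199
Series (isolation relay, signal conditioner, and [0.998199]): 0.943000 × 0.726000 × 0.998199 = 0.683385
Parallel (power-range monitor and [0.683385]): 1 − (1 − 0.938000)(1 − 0.683385) = 0.9804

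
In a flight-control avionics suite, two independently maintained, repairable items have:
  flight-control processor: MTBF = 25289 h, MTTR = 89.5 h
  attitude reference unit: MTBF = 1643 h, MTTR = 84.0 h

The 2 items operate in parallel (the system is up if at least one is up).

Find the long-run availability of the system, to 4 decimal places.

A(flight-control processor) = MTBF/(MTBF+MTTR) = 25289/(25289+89.5) = 0.996473
A(attitude reference unit) = MTBF/(MTBF+MTTR) = 1643/(1643+84.0) = 0.951361
Parallel availability: 1 − (1 − 0.996473)(1 − 0.951361) = 0.9998

0.9998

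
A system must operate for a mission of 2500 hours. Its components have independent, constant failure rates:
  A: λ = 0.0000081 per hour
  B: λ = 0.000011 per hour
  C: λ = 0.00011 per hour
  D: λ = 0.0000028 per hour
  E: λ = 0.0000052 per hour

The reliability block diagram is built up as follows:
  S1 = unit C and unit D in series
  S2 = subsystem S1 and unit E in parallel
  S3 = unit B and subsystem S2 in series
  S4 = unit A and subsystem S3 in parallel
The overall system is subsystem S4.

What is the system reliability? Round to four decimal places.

R(A) = exp(−0.0000081 × 2500) = 0.979954
R(B) = exp(−0.000011 × 2500) = 0.972875
R(C) = exp(−0.00011 × 2500) = 0.759572
R(D) = exp(−0.0000028 × 2500) = 0.993024
R(E) = exp(−0.0000052 × 2500) = 0.987084
Series (C and D): 0.759572 × 0.993024 = 0.754273
Parallel ([0.754273] and E): 1 − (1 − 0.754273)(1 − 0.987084) = 0.996826
Series (B and [0.996826]): 0.972875 × 0.996826 = 0.969787
Parallel (A and [0.969787]): 1 − (1 − 0.979954)(1 − 0.969787) = 0.9994

0.9994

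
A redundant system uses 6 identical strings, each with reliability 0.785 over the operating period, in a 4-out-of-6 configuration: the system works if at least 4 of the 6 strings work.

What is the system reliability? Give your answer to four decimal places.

R = Σ_{i=4}^{6} C(6,i) p^i (1−p)^{6−i} with p = 0.785
C(6,4)·0.785^4·0.215^2 = 0.263298
C(6,5)·0.785^5·0.215^1 = 0.384537
C(6,6)·0.785^6·0.215^0 = 0.234001
Sum = 0.8818

0.8818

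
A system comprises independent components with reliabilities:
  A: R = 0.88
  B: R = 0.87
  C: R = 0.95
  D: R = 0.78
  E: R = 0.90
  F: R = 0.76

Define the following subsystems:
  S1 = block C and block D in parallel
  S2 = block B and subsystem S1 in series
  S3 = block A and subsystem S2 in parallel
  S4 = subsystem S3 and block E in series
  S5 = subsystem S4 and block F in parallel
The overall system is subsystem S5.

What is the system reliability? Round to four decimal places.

0.9724

Parallel (C and D): 1 − (1 − 0.950000)(1 − 0.780000) = 0.989000
Series (B and [0.989000]): 0.870000 × 0.989000 = 0.860430
Parallel (A and [0.860430]): 1 − (1 − 0.880000)(1 − 0.860430) = 0.983252
Series ([0.983252] and E): 0.983252 × 0.900000 = 0.884927
Parallel ([0.884927] and F): 1 − (1 − 0.884927)(1 − 0.760000) = 0.9724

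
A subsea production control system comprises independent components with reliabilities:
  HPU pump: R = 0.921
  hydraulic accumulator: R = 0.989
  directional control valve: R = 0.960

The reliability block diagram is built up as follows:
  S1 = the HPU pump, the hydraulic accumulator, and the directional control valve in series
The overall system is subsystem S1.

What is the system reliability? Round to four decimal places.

Series (HPU pump, hydraulic accumulator, and directional control valve): 0.921000 × 0.989000 × 0.960000 = 0.8744

0.8744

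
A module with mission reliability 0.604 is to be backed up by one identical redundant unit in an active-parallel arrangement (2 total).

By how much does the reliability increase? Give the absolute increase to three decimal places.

0.239

R_before = 0.604
R_after = 1 − (1 − 0.604)^2 = 0.843
ΔR = 0.843 − 0.604 = 0.239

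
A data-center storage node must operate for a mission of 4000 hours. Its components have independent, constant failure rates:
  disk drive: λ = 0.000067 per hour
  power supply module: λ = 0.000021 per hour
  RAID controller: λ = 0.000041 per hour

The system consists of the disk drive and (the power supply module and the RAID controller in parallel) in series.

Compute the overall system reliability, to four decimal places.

0.7556

R(disk drive) = exp(−0.000067 × 4000) = 0.764908
R(power supply module) = exp(−0.000021 × 4000) = 0.919431
R(RAID controller) = exp(−0.000041 × 4000) = 0.848742
Parallel (power supply module and RAID controller): 1 − (1 − 0.919431)(1 − 0.848742) = 0.987813
Series (disk drive and [0.987813]): 0.764908 × 0.987813 = 0.7556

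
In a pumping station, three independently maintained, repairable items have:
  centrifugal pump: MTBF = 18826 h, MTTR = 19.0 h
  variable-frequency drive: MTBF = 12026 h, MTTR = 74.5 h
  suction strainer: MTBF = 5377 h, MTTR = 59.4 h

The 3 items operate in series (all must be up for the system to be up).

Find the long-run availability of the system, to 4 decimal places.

0.9820

A(centrifugal pump) = MTBF/(MTBF+MTTR) = 18826/(18826+19.0) = 0.998992
A(variable-frequency drive) = MTBF/(MTBF+MTTR) = 12026/(12026+74.5) = 0.993843
A(suction strainer) = MTBF/(MTBF+MTTR) = 5377/(5377+59.4) = 0.989074
Series availability: 0.998992 × 0.993843 × 0.989074 = 0.9820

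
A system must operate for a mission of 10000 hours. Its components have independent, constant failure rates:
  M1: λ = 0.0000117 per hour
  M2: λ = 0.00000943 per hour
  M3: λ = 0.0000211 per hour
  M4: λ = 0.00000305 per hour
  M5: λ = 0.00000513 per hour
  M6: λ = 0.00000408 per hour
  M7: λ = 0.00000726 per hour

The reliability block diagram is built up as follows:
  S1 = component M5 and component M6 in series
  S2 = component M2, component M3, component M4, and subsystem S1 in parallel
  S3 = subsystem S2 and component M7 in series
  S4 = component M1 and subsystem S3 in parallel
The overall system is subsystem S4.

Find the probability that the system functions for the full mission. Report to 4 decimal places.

R(M1) = exp(−0.0000117 × 10000) = 0.889585
R(M2) = exp(−0.00000943 × 10000) = 0.910010
R(M3) = exp(−0.0000211 × 10000) = 0.809774
R(M4) = exp(−0.00000305 × 10000) = 0.969960
R(M5) = exp(−0.00000513 × 10000) = 0.949994
R(M6) = exp(−0.00000408 × 10000) = 0.960021
R(M7) = exp(−0.00000726 × 10000) = 0.929973
Series (M5 and M6): 0.949994 × 0.960021 = 0.912014
Parallel (M2, M3, M4, and [0.912014]): 1 − (1 − 0.910010)(1 − 0.809774)(1 − 0.969960)(1 − 0.912014) = 0.999955
Series ([0.999955] and M7): 0.999955 × 0.929973 = 0.929931
Parallel (M1 and [0.929931]): 1 − (1 − 0.889585)(1 − 0.929931) = 0.9923

0.9923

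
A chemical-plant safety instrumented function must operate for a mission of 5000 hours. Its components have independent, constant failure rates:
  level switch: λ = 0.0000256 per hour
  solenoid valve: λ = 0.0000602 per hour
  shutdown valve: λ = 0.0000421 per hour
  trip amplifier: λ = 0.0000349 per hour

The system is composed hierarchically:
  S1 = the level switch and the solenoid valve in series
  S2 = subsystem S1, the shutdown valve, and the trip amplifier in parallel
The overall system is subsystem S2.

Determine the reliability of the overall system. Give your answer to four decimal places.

R(level switch) = exp(−0.0000256 × 5000) = 0.879853
R(solenoid valve) = exp(−0.0000602 × 5000) = 0.740078
R(shutdown valve) = exp(−0.0000421 × 5000) = 0.810179
R(trip amplifier) = exp(−0.0000349 × 5000) = 0.839877
Series (level switch and solenoid valve): 0.879853 × 0.740078 = 0.651160
Parallel ([0.651160], shutdown valve, and trip amplifier): 1 − (1 − 0.651160)(1 − 0.810179)(1 − 0.839877) = 0.9894

0.9894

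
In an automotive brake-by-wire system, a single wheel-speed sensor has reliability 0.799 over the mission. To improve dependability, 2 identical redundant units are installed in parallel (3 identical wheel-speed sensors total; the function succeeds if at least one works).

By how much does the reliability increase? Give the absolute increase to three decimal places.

0.193

R_before = 0.799
R_after = 1 − (1 − 0.799)^3 = 0.992
ΔR = 0.992 − 0.799 = 0.193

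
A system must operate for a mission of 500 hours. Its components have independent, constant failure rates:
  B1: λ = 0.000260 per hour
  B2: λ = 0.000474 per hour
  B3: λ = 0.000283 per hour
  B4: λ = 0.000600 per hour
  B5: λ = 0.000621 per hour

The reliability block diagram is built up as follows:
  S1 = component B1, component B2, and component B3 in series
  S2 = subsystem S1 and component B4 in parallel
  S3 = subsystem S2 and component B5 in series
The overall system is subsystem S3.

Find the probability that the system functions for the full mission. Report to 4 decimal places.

0.6573

R(B1) = exp(−0.000260 × 500) = 0.878095
R(B2) = exp(−0.000474 × 500) = 0.788991
R(B3) = exp(−0.000283 × 500) = 0.868055
R(B4) = exp(−0.000600 × 500) = 0.740818
R(B5) = exp(−0.000621 × 500) = 0.733080
Series (B1, B2, and B3): 0.878095 × 0.788991 × 0.868055 = 0.601396
Parallel ([0.601396] and B4): 1 − (1 − 0.601396)(1 − 0.740818) = 0.896689
Series ([0.896689] and B5): 0.896689 × 0.733080 = 0.6573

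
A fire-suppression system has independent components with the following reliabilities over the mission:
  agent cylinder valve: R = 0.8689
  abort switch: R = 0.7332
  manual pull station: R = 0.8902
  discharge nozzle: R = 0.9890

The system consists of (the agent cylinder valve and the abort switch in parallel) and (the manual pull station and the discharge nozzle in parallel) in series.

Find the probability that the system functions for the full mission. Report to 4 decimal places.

0.9639

Parallel (agent cylinder valve and abort switch): 1 − (1 − 0.868900)(1 − 0.733200) = 0.965023
Parallel (manual pull station and discharge nozzle): 1 − (1 − 0.890200)(1 − 0.989000) = 0.998792
Series ([0.965023] and [0.998792]): 0.965023 × 0.998792 = 0.9639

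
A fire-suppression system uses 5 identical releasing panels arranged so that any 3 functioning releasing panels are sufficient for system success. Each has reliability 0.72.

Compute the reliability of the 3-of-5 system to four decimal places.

R = Σ_{i=3}^{5} C(5,i) p^i (1−p)^{5−i} with p = 0.72
C(5,3)·0.72^3·0.28^2 = 0.292626
C(5,4)·0.72^4·0.28^1 = 0.376234
C(5,5)·0.72^5·0.28^0 = 0.193492
Sum = 0.8624

0.8624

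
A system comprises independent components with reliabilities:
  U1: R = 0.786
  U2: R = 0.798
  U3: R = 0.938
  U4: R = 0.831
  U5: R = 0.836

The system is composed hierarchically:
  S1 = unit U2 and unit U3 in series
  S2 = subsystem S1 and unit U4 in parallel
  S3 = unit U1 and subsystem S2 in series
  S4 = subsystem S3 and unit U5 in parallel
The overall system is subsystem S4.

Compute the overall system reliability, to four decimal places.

0.9594

Series (U2 and U3): 0.798000 × 0.938000 = 0.748524
Parallel ([0.748524] and U4): 1 − (1 − 0.748524)(1 − 0.831000) = 0.957501
Series (U1 and [0.957501]): 0.786000 × 0.957501 = 0.752596
Parallel ([0.752596] and U5): 1 − (1 − 0.752596)(1 − 0.836000) = 0.9594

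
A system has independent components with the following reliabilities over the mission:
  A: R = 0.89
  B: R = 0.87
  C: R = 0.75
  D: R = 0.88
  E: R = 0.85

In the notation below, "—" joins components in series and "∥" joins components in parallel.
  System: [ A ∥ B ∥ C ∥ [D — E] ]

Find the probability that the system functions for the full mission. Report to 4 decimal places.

0.9991

Series (D and E): 0.880000 × 0.850000 = 0.748000
Parallel (A, B, C, and [0.748000]): 1 − (1 − 0.890000)(1 − 0.870000)(1 − 0.750000)(1 − 0.748000) = 0.9991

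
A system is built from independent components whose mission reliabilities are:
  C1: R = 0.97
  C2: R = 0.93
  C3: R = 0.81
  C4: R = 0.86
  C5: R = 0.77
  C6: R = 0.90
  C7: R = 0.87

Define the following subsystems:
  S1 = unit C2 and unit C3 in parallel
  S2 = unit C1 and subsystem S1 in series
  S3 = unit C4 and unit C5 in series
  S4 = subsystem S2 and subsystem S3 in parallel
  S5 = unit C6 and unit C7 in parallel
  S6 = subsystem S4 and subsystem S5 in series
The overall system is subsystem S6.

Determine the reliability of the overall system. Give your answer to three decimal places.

Parallel (C2 and C3): 1 − (1 − 0.93000)(1 − 0.81000) = 0.98670
Series (C1 and [0.98670]): 0.97000 × 0.98670 = 0.95710
Series (C4 and C5): 0.86000 × 0.77000 = 0.66220
Parallel ([0.95710] and [0.66220]): 1 − (1 − 0.95710)(1 − 0.66220) = 0.98551
Parallel (C6 and C7): 1 − (1 − 0.90000)(1 − 0.87000) = 0.98700
Series ([0.98551] and [0.98700]): 0.98551 × 0.98700 = 0.973

0.973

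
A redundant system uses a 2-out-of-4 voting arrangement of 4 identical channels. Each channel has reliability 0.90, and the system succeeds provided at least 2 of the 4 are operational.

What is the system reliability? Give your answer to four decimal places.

R = Σ_{i=2}^{4} C(4,i) p^i (1−p)^{4−i} with p = 0.90
C(4,2)·0.90^2·0.10^2 = 0.048600
C(4,3)·0.90^3·0.10^1 = 0.291600
C(4,4)·0.90^4·0.10^0 = 0.656100
Sum = 0.9963

0.9963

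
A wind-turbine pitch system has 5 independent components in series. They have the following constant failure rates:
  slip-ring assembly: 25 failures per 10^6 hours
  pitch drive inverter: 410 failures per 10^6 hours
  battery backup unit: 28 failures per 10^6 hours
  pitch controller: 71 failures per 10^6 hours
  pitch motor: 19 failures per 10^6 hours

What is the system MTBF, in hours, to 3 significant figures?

1810

Series of exponential components: λ_sys = Σ λ_i
λ_sys = 0.000025 + 0.00041 + 0.000028 + 0.000071 + 0.000019 = 5.5300e-04 /h
MTBF = 1 / λ_sys = 1810 h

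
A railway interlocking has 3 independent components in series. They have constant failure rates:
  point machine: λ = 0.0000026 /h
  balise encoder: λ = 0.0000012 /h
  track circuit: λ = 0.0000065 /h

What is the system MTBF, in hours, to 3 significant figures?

Series of exponential components: λ_sys = Σ λ_i
λ_sys = 0.0000026 + 0.0000012 + 0.0000065 = 1.0300e-05 /h
MTBF = 1 / λ_sys = 97100 h

97100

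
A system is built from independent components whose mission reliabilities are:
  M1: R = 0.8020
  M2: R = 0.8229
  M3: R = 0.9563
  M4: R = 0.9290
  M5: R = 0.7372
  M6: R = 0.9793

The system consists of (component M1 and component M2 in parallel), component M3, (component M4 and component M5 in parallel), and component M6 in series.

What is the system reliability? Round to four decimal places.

Parallel (M1 and M2): 1 − (1 − 0.802000)(1 − 0.822900) = 0.964934
Parallel (M4 and M5): 1 − (1 − 0.929000)(1 − 0.737200) = 0.981341
Series ([0.964934], M3, [0.981341], and M6): 0.964934 × 0.956300 × 0.981341 × 0.979300 = 0.8868

0.8868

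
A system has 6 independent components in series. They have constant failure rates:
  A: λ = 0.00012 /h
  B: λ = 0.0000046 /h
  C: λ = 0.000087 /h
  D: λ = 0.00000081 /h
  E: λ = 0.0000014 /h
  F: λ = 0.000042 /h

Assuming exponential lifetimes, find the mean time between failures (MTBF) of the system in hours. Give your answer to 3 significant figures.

Series of exponential components: λ_sys = Σ λ_i
λ_sys = 0.00012 + 0.0000046 + 0.000087 + 0.00000081 + 0.0000014 + 0.000042 = 2.5581e-04 /h
MTBF = 1 / λ_sys = 3910 h

3910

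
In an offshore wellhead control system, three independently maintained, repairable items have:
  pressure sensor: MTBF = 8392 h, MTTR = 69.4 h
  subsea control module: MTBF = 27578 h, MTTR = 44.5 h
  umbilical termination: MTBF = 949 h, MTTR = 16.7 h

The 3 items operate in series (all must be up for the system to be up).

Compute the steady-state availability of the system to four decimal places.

A(pressure sensor) = MTBF/(MTBF+MTTR) = 8392/(8392+69.4) = 0.991798
A(subsea control module) = MTBF/(MTBF+MTTR) = 27578/(27578+44.5) = 0.998389
A(umbilical termination) = MTBF/(MTBF+MTTR) = 949/(949+16.7) = 0.982707
Series availability: 0.991798 × 0.998389 × 0.982707 = 0.9731

0.9731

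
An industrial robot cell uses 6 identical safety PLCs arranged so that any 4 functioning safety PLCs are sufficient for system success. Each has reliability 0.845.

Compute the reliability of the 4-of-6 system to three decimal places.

R = Σ_{i=4}^{6} C(6,i) p^i (1−p)^{6−i} with p = 0.845
C(6,4)·0.845^4·0.155^2 = 0.18373
C(6,5)·0.845^5·0.155^1 = 0.40065
C(6,6)·0.845^6·0.155^0 = 0.36403
Sum = 0.948

0.948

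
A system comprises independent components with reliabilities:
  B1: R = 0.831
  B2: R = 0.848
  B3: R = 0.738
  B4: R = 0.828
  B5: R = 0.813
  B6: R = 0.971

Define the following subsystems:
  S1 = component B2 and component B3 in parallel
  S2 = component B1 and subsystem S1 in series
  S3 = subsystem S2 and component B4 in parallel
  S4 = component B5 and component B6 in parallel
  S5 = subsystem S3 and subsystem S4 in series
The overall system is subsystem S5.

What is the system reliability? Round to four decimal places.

Parallel (B2 and B3): 1 − (1 − 0.848000)(1 − 0.738000) = 0.960176
Series (B1 and [0.960176]): 0.831000 × 0.960176 = 0.797906
Parallel ([0.797906] and B4): 1 − (1 − 0.797906)(1 − 0.828000) = 0.965240
Parallel (B5 and B6): 1 − (1 − 0.813000)(1 − 0.971000) = 0.994577
Series ([0.965240] and [0.994577]): 0.965240 × 0.994577 = 0.9600

0.9600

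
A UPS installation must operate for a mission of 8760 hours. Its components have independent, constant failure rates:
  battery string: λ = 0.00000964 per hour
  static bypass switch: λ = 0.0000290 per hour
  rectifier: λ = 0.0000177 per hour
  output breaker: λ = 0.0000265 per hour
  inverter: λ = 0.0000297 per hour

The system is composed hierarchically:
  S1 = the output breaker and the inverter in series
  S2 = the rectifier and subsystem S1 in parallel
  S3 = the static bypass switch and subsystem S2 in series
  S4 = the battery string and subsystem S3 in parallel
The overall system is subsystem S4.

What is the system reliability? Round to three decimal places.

R(battery string) = exp(−0.00000964 × 8760) = 0.91902
R(static bypass switch) = exp(−0.0000290 × 8760) = 0.77566
R(rectifier) = exp(−0.0000177 × 8760) = 0.85637
R(output breaker) = exp(−0.0000265 × 8760) = 0.79284
R(inverter) = exp(−0.0000297 × 8760) = 0.77092
Series (output breaker and inverter): 0.79284 × 0.77092 = 0.61122
Parallel (rectifier and [0.61122]): 1 − (1 − 0.85637)(1 − 0.61122) = 0.94416
Series (static bypass switch and [0.94416]): 0.77566 × 0.94416 = 0.73235
Parallel (battery string and [0.73235]): 1 − (1 − 0.91902)(1 − 0.73235) = 0.978

0.978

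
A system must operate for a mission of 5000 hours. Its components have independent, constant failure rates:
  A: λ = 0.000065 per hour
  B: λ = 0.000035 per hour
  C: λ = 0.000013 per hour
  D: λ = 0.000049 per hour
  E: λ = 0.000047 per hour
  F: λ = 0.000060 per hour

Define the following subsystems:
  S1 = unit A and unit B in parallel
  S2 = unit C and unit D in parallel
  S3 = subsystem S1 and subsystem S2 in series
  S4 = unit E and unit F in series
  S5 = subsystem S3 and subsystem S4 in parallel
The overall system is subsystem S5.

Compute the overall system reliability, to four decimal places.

0.9761

R(A) = exp(−0.000065 × 5000) = 0.722527
R(B) = exp(−0.000035 × 5000) = 0.839457
R(C) = exp(−0.000013 × 5000) = 0.937067
R(D) = exp(−0.000049 × 5000) = 0.782705
R(E) = exp(−0.000047 × 5000) = 0.790571
R(F) = exp(−0.000060 × 5000) = 0.740818
Parallel (A and B): 1 − (1 − 0.722527)(1 − 0.839457) = 0.955454
Parallel (C and D): 1 − (1 − 0.937067)(1 − 0.782705) = 0.986325
Series ([0.955454] and [0.986325]): 0.955454 × 0.986325 = 0.942388
Series (E and F): 0.790571 × 0.740818 = 0.585669
Parallel ([0.942388] and [0.585669]): 1 − (1 − 0.942388)(1 − 0.585669) = 0.9761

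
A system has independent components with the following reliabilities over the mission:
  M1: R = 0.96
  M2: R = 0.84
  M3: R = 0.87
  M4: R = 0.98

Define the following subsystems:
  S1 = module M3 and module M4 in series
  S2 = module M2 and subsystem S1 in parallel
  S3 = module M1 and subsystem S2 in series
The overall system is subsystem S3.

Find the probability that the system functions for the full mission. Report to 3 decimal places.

0.937

Series (M3 and M4): 0.87000 × 0.98000 = 0.85260
Parallel (M2 and [0.85260]): 1 − (1 − 0.84000)(1 − 0.85260) = 0.97642
Series (M1 and [0.97642]): 0.96000 × 0.97642 = 0.937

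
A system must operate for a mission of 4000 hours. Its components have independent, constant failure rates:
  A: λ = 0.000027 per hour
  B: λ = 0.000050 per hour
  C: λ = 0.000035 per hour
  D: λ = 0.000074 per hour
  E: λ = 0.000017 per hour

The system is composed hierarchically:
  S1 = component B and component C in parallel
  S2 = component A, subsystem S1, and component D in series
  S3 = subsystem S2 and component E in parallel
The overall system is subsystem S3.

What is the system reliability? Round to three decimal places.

R(A) = exp(−0.000027 × 4000) = 0.89763
R(B) = exp(−0.000050 × 4000) = 0.81873
R(C) = exp(−0.000035 × 4000) = 0.86936
R(D) = exp(−0.000074 × 4000) = 0.74379
R(E) = exp(−0.000017 × 4000) = 0.93426
Parallel (B and C): 1 − (1 − 0.81873)(1 − 0.86936) = 0.97632
Series (A, [0.97632], and D): 0.89763 × 0.97632 × 0.74379 = 0.65184
Parallel ([0.65184] and E): 1 − (1 − 0.65184)(1 − 0.93426) = 0.977

0.977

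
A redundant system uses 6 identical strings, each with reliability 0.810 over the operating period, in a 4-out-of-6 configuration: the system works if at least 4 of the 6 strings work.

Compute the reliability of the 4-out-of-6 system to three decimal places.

R = Σ_{i=4}^{6} C(6,i) p^i (1−p)^{6−i} with p = 0.810
C(6,4)·0.810^4·0.190^2 = 0.23310
C(6,5)·0.810^5·0.190^1 = 0.39749
C(6,6)·0.810^6·0.190^0 = 0.28243
Sum = 0.913

0.913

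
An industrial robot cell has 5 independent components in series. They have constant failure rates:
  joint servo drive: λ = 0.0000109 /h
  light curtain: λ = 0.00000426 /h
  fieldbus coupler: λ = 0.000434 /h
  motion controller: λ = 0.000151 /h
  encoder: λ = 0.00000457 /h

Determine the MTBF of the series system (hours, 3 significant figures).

Series of exponential components: λ_sys = Σ λ_i
λ_sys = 0.0000109 + 0.00000426 + 0.000434 + 0.000151 + 0.00000457 = 6.0473e-04 /h
MTBF = 1 / λ_sys = 1650 h

1650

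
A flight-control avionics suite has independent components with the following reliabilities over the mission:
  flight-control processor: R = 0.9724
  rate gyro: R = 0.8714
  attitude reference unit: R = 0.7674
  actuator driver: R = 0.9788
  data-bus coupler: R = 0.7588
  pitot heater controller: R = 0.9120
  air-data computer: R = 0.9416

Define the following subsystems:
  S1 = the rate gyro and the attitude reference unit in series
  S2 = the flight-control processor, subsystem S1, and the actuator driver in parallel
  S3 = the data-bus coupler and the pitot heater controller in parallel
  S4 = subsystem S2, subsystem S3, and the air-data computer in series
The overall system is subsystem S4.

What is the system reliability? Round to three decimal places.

Series (rate gyro and attitude reference unit): 0.87140 × 0.76740 = 0.66871
Parallel (flight-control processor, [0.66871], and actuator driver): 1 − (1 − 0.97240)(1 − 0.66871)(1 − 0.97880) = 0.99981
Parallel (data-bus coupler and pitot heater controller): 1 − (1 − 0.75880)(1 − 0.91200) = 0.97877
Series ([0.99981], [0.97877], and air-data computer): 0.99981 × 0.97877 × 0.94160 = 0.921

0.921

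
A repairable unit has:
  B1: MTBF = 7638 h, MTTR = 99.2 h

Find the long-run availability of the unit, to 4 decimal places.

0.9872

A(B1) = MTBF/(MTBF+MTTR) = 7638/(7638+99.2) = 0.9872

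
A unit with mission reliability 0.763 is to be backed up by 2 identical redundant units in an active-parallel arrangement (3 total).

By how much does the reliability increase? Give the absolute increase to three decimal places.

0.224

R_before = 0.763
R_after = 1 − (1 − 0.763)^3 = 0.987
ΔR = 0.987 − 0.763 = 0.224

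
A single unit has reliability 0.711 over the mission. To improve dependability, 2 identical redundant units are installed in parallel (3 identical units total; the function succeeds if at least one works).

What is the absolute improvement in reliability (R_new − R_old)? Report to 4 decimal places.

0.2649

R_before = 0.711
R_after = 1 − (1 − 0.711)^3 = 0.9759
ΔR = 0.9759 − 0.711 = 0.2649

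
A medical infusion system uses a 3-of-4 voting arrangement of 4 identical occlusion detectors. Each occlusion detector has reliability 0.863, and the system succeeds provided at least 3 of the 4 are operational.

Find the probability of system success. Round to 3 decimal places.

R = Σ_{i=3}^{4} C(4,i) p^i (1−p)^{4−i} with p = 0.863
C(4,3)·0.863^3·0.137^1 = 0.35222
C(4,4)·0.863^4·0.137^0 = 0.55468
Sum = 0.907

0.907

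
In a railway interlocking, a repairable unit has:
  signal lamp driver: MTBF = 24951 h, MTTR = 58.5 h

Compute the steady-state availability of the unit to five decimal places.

A(signal lamp driver) = MTBF/(MTBF+MTTR) = 24951/(24951+58.5) = 0.99766

0.99766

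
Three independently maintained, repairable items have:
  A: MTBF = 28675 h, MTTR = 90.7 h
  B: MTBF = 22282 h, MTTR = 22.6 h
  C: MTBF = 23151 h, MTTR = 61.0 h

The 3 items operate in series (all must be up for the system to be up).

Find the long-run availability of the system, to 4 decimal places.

A(A) = MTBF/(MTBF+MTTR) = 28675/(28675+90.7) = 0.996847
A(B) = MTBF/(MTBF+MTTR) = 22282/(22282+22.6) = 0.998987
A(C) = MTBF/(MTBF+MTTR) = 23151/(23151+61.0) = 0.997372
Series availability: 0.996847 × 0.998987 × 0.997372 = 0.9932

0.9932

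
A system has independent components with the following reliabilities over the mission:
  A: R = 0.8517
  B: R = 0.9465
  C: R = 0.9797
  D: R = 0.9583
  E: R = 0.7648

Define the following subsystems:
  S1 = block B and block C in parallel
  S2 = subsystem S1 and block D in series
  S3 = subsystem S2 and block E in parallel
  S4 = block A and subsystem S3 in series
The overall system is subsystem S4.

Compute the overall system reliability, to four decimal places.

Parallel (B and C): 1 − (1 − 0.946500)(1 − 0.979700) = 0.998914
Series ([0.998914] and D): 0.998914 × 0.958300 = 0.957259
Parallel ([0.957259] and E): 1 − (1 − 0.957259)(1 − 0.764800) = 0.989947
Series (A and [0.989947]): 0.851700 × 0.989947 = 0.8431

0.8431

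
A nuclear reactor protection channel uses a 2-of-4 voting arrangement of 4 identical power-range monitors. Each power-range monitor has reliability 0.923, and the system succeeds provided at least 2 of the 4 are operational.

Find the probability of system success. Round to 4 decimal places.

0.9983

R = Σ_{i=2}^{4} C(4,i) p^i (1−p)^{4−i} with p = 0.923
C(4,2)·0.923^2·0.077^2 = 0.030307
C(4,3)·0.923^3·0.077^1 = 0.242190
C(4,4)·0.923^4·0.077^0 = 0.725783
Sum = 0.9983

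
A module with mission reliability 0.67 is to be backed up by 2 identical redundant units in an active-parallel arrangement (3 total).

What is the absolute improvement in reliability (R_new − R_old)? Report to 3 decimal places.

R_before = 0.67
R_after = 1 − (1 − 0.67)^3 = 0.964
ΔR = 0.964 − 0.67 = 0.294

0.294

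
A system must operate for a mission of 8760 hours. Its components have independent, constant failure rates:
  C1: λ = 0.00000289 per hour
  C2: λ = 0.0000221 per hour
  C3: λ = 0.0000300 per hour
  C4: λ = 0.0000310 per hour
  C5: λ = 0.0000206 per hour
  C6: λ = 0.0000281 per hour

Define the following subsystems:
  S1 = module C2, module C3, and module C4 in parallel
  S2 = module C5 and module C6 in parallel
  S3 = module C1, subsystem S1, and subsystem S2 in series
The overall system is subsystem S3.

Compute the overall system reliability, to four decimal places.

0.9308

R(C1) = exp(−0.00000289 × 8760) = 0.975001
R(C2) = exp(−0.0000221 × 8760) = 0.823991
R(C3) = exp(−0.0000300 × 8760) = 0.768896
R(C4) = exp(−0.0000310 × 8760) = 0.762190
R(C5) = exp(−0.0000206 × 8760) = 0.834889
R(C6) = exp(−0.0000281 × 8760) = 0.781800
Parallel (C2, C3, and C4): 1 − (1 − 0.823991)(1 − 0.768896)(1 − 0.762190) = 0.990327
Parallel (C5 and C6): 1 − (1 − 0.834889)(1 − 0.781800) = 0.963973
Series (C1, [0.990327], and [0.963973]): 0.975001 × 0.990327 × 0.963973 = 0.9308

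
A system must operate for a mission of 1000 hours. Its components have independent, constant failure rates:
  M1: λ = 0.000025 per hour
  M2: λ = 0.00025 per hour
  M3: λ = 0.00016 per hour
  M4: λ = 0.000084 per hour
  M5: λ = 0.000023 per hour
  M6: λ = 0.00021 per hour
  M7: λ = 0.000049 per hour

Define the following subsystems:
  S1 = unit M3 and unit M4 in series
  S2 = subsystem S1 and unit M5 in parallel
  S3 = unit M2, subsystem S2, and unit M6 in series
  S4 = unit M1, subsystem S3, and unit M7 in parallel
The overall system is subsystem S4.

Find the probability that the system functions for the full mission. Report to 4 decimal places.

0.9996

R(M1) = exp(−0.000025 × 1000) = 0.975310
R(M2) = exp(−0.00025 × 1000) = 0.778801
R(M3) = exp(−0.00016 × 1000) = 0.852144
R(M4) = exp(−0.000084 × 1000) = 0.919431
R(M5) = exp(−0.000023 × 1000) = 0.977262
R(M6) = exp(−0.00021 × 1000) = 0.810584
R(M7) = exp(−0.000049 × 1000) = 0.952181
Series (M3 and M4): 0.852144 × 0.919431 = 0.783488
Parallel ([0.783488] and M5): 1 − (1 − 0.783488)(1 − 0.977262) = 0.995077
Series (M2, [0.995077], and M6): 0.778801 × 0.995077 × 0.810584 = 0.628176
Parallel (M1, [0.628176], and M7): 1 − (1 − 0.975310)(1 − 0.628176)(1 − 0.952181) = 0.9996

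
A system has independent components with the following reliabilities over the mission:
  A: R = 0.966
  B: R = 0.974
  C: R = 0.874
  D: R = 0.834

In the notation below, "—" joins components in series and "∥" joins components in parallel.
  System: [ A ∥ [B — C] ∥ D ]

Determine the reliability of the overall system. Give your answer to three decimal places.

Series (B and C): 0.97400 × 0.87400 = 0.85128
Parallel (A, [0.85128], and D): 1 − (1 − 0.96600)(1 − 0.85128)(1 − 0.83400) = 0.999

0.999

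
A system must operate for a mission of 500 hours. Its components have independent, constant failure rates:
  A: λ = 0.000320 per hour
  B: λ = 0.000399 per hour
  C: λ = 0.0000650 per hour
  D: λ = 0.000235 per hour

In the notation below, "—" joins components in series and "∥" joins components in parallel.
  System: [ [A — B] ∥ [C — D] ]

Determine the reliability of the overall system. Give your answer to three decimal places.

R(A) = exp(−0.000320 × 500) = 0.85214
R(B) = exp(−0.000399 × 500) = 0.81914
R(C) = exp(−0.0000650 × 500) = 0.96802
R(D) = exp(−0.000235 × 500) = 0.88914
Series (A and B): 0.85214 × 0.81914 = 0.69802
Series (C and D): 0.96802 × 0.88914 = 0.86071
Parallel ([0.69802] and [0.86071]): 1 − (1 − 0.69802)(1 − 0.86071) = 0.958

0.958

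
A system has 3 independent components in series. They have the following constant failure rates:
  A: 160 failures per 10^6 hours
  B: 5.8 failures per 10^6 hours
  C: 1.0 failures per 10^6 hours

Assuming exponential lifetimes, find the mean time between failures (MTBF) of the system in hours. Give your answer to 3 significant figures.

Series of exponential components: λ_sys = Σ λ_i
λ_sys = 0.00016 + 0.0000058 + 0.0000010 = 1.6680e-04 /h
MTBF = 1 / λ_sys = 6000 h

6000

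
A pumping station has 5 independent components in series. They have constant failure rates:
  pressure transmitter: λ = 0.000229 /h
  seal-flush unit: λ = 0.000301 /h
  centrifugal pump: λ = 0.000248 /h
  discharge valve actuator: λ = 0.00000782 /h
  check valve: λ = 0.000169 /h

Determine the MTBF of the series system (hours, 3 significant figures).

Series of exponential components: λ_sys = Σ λ_i
λ_sys = 0.000229 + 0.000301 + 0.000248 + 0.00000782 + 0.000169 = 9.5482e-04 /h
MTBF = 1 / λ_sys = 1050 h

1050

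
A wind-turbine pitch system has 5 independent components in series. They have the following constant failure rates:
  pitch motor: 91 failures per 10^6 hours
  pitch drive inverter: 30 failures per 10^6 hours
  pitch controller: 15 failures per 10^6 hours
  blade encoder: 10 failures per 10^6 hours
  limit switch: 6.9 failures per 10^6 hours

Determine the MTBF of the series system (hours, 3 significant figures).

6540

Series of exponential components: λ_sys = Σ λ_i
λ_sys = 0.000091 + 0.000030 + 0.000015 + 0.000010 + 0.0000069 = 1.5290e-04 /h
MTBF = 1 / λ_sys = 6540 h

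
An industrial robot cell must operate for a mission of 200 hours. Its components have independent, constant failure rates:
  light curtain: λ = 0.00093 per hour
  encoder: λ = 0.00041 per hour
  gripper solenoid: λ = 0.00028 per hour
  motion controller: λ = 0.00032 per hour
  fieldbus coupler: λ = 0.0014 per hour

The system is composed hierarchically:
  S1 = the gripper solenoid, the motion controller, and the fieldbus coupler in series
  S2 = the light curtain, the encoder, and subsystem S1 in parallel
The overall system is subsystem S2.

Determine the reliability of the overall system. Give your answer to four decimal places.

0.9956

R(light curtain) = exp(−0.00093 × 200) = 0.830274
R(encoder) = exp(−0.00041 × 200) = 0.921272
R(gripper solenoid) = exp(−0.00028 × 200) = 0.945539
R(motion controller) = exp(−0.00032 × 200) = 0.938005
R(fieldbus coupler) = exp(−0.0014 × 200) = 0.755784
Series (gripper solenoid, motion controller, and fieldbus coupler): 0.945539 × 0.938005 × 0.755784 = 0.670320
Parallel (light curtain, encoder, and [0.670320]): 1 − (1 − 0.830274)(1 − 0.921272)(1 − 0.670320) = 0.9956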